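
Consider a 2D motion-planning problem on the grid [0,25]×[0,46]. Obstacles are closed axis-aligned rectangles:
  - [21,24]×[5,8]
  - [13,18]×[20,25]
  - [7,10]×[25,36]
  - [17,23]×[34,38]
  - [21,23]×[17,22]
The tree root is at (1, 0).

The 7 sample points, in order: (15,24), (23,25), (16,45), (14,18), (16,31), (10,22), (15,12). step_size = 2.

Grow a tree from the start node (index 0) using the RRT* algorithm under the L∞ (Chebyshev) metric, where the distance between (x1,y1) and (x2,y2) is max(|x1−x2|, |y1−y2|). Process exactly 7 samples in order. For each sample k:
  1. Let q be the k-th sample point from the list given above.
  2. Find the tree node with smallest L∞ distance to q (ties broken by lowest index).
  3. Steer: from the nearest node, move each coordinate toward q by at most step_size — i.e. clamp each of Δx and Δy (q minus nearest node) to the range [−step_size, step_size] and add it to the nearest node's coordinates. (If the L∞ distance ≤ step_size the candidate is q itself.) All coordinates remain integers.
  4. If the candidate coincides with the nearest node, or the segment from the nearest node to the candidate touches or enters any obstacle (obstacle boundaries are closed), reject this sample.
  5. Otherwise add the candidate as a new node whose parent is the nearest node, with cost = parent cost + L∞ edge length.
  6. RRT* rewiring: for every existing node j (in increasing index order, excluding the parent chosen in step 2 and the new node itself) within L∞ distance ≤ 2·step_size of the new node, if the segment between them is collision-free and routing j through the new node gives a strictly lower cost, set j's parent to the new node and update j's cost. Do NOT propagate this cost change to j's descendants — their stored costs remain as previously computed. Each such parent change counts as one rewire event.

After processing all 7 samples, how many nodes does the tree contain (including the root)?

Node count: 8

1. q=(15,24) nearest=0 d=24 new=(3,2) → add node 1 parent=0 cost=2
2. q=(23,25) nearest=1 d=23 new=(5,4) → add node 2 parent=1 cost=4
3. q=(16,45) nearest=2 d=41 new=(7,6) → add node 3 parent=2 cost=6
4. q=(14,18) nearest=3 d=12 new=(9,8) → add node 4 parent=3 cost=8
5. q=(16,31) nearest=4 d=23 new=(11,10) → add node 5 parent=4 cost=10
6. q=(10,22) nearest=5 d=12 new=(10,12) → add node 6 parent=5 cost=12
7. q=(15,12) nearest=5 d=4 new=(13,12) → add node 7 parent=5 cost=12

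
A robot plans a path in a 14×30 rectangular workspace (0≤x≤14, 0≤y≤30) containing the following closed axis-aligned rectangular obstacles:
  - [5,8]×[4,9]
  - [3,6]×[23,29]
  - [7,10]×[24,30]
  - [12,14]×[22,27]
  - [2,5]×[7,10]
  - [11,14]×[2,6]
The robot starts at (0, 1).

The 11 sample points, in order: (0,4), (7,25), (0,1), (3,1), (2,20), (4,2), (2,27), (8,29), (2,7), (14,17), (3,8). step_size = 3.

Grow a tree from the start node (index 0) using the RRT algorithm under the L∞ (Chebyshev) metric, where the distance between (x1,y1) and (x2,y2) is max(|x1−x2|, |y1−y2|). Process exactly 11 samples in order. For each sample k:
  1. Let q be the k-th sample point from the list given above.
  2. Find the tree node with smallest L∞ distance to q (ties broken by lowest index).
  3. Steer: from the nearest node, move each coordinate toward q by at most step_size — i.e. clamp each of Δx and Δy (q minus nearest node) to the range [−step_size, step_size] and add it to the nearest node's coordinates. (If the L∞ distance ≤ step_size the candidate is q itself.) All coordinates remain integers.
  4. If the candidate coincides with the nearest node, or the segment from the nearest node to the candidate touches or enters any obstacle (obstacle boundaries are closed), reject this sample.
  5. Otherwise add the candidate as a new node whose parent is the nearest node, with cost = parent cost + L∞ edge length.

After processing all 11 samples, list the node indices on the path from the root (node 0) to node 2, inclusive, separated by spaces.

Path: 0 2

1. q=(0,4) nearest=0 d=3 new=(0,4) → add node 1 parent=0 cost=3
2. q=(7,25) nearest=1 d=21 new=(3,7) → blocked by [2,5]×[7,10], reject
3. q=(0,1) nearest=0 d=0 → coincident, reject
4. q=(3,1) nearest=0 d=3 new=(3,1) → add node 2 parent=0 cost=3
5. q=(2,20) nearest=1 d=16 new=(2,7) → blocked by [2,5]×[7,10], reject
6. q=(4,2) nearest=2 d=1 new=(4,2) → add node 3 parent=2 cost=4
7. q=(2,27) nearest=1 d=23 new=(2,7) → blocked by [2,5]×[7,10], reject
8. q=(8,29) nearest=1 d=25 new=(3,7) → blocked by [2,5]×[7,10], reject
9. q=(2,7) nearest=1 d=3 new=(2,7) → blocked by [2,5]×[7,10], reject
10. q=(14,17) nearest=1 d=14 new=(3,7) → blocked by [2,5]×[7,10], reject
11. q=(3,8) nearest=1 d=4 new=(3,7) → blocked by [2,5]×[7,10], reject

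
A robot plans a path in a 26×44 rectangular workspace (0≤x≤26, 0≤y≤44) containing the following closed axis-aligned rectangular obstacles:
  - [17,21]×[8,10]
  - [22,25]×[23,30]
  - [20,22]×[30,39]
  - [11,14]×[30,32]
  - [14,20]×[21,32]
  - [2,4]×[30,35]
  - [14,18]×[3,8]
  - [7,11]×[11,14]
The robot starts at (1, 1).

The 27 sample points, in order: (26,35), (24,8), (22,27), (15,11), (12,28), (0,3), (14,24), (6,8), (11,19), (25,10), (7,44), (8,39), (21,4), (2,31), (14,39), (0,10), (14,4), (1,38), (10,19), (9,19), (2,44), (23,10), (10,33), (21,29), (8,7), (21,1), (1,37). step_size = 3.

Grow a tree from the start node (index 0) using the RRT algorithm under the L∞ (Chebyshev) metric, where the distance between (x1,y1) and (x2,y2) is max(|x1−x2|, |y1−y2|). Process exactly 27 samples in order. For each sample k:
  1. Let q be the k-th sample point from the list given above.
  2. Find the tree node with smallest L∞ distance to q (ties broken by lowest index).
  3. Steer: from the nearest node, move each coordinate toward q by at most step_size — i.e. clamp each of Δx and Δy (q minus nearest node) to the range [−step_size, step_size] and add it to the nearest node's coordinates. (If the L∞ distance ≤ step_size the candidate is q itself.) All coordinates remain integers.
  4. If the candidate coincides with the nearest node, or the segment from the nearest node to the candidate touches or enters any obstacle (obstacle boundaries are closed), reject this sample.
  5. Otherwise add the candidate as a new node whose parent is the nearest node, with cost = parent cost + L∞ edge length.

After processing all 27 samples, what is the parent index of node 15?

Parent of node 15: 1

1. q=(26,35) nearest=0 d=34 new=(4,4) → add node 1 parent=0 cost=3
2. q=(24,8) nearest=1 d=20 new=(7,7) → add node 2 parent=1 cost=6
3. q=(22,27) nearest=2 d=20 new=(10,10) → add node 3 parent=2 cost=9
4. q=(15,11) nearest=3 d=5 new=(13,11) → add node 4 parent=3 cost=12
5. q=(12,28) nearest=4 d=17 new=(12,14) → add node 5 parent=4 cost=15
6. q=(0,3) nearest=0 d=2 new=(0,3) → add node 6 parent=0 cost=2
7. q=(14,24) nearest=5 d=10 new=(14,17) → add node 7 parent=5 cost=18
8. q=(6,8) nearest=2 d=1 new=(6,8) → add node 8 parent=2 cost=7
9. q=(11,19) nearest=7 d=3 new=(11,19) → add node 9 parent=7 cost=21
10. q=(25,10) nearest=7 d=11 new=(17,14) → add node 10 parent=7 cost=21
11. q=(7,44) nearest=9 d=25 new=(8,22) → add node 11 parent=9 cost=24
12. q=(8,39) nearest=11 d=17 new=(8,25) → add node 12 parent=11 cost=27
13. q=(21,4) nearest=4 d=8 new=(16,8) → blocked by [14,18]×[3,8], reject
14. q=(2,31) nearest=12 d=6 new=(5,28) → add node 13 parent=12 cost=30
15. q=(14,39) nearest=13 d=11 new=(8,31) → add node 14 parent=13 cost=33
16. q=(0,10) nearest=1 d=6 new=(1,7) → add node 15 parent=1 cost=6
17. q=(14,4) nearest=3 d=6 new=(13,7) → add node 16 parent=3 cost=12
18. q=(1,38) nearest=14 d=7 new=(5,34) → add node 17 parent=14 cost=36
19. q=(10,19) nearest=9 d=1 new=(10,19) → add node 18 parent=9 cost=22
20. q=(9,19) nearest=18 d=1 new=(9,19) → add node 19 parent=18 cost=23
21. q=(2,44) nearest=17 d=10 new=(2,37) → blocked by [2,4]×[30,35], reject
22. q=(23,10) nearest=10 d=6 new=(20,11) → add node 20 parent=10 cost=24
23. q=(10,33) nearest=14 d=2 new=(10,33) → add node 21 parent=14 cost=35
24. q=(21,29) nearest=9 d=10 new=(14,22) → blocked by [14,20]×[21,32], reject
25. q=(8,7) nearest=2 d=1 new=(8,7) → add node 22 parent=2 cost=7
26. q=(21,1) nearest=16 d=8 new=(16,4) → blocked by [14,18]×[3,8], reject
27. q=(1,37) nearest=17 d=4 new=(2,37) → blocked by [2,4]×[30,35], reject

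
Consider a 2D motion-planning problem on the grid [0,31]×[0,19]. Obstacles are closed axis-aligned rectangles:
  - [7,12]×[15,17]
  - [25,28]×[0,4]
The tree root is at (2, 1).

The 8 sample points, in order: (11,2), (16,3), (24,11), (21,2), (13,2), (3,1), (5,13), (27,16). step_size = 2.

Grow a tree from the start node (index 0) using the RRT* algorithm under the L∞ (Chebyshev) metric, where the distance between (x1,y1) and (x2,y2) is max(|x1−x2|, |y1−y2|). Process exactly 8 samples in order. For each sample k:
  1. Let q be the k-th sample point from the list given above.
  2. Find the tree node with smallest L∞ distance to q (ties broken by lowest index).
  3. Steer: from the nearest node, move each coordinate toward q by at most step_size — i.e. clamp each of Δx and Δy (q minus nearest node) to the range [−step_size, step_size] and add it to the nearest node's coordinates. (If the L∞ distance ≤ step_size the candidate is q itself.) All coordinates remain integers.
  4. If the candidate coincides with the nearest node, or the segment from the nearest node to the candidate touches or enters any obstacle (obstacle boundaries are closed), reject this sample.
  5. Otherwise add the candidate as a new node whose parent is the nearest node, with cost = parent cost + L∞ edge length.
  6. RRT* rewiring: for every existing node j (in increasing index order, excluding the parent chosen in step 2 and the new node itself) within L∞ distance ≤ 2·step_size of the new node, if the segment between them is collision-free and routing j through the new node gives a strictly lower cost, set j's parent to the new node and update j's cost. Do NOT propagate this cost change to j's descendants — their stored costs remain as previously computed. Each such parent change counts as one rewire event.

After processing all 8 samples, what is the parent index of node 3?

1. q=(11,2) nearest=0 d=9 new=(4,2) → add node 1 parent=0 cost=2
2. q=(16,3) nearest=1 d=12 new=(6,3) → add node 2 parent=1 cost=4
3. q=(24,11) nearest=2 d=18 new=(8,5) → add node 3 parent=2 cost=6
4. q=(21,2) nearest=3 d=13 new=(10,3) → add node 4 parent=3 cost=8
5. q=(13,2) nearest=4 d=3 new=(12,2) → add node 5 parent=4 cost=10
6. q=(3,1) nearest=0 d=1 new=(3,1) → add node 6 parent=0 cost=1
7. q=(5,13) nearest=3 d=8 new=(6,7) → add node 7 parent=3 cost=8
8. q=(27,16) nearest=5 d=15 new=(14,4) → add node 8 parent=5 cost=12

Parent of node 3: 2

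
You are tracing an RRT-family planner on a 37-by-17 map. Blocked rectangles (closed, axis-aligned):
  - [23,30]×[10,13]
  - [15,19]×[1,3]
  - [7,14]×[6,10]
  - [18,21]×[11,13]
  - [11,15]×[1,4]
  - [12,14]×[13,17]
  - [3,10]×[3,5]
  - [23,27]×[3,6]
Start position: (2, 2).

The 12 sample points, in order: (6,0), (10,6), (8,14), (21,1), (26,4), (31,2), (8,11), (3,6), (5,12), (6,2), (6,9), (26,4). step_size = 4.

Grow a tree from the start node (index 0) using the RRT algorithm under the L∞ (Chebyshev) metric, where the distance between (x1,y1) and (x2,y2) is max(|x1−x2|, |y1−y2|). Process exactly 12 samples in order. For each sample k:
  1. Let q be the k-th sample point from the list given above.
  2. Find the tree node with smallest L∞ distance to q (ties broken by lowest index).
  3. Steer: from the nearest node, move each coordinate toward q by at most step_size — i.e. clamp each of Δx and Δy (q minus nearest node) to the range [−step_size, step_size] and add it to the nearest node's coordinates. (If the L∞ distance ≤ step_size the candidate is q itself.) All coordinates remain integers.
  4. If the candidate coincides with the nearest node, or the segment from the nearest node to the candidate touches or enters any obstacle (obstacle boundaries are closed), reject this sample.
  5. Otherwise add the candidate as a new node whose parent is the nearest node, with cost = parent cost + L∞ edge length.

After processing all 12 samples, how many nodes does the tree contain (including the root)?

1. q=(6,0) nearest=0 d=4 new=(6,0) → add node 1 parent=0 cost=4
2. q=(10,6) nearest=1 d=6 new=(10,4) → blocked by [3,10]×[3,5], reject
3. q=(8,14) nearest=0 d=12 new=(6,6) → blocked by [3,10]×[3,5], reject
4. q=(21,1) nearest=1 d=15 new=(10,1) → add node 2 parent=1 cost=8
5. q=(26,4) nearest=2 d=16 new=(14,4) → blocked by [11,15]×[1,4], reject
6. q=(31,2) nearest=2 d=21 new=(14,2) → blocked by [11,15]×[1,4], reject
7. q=(8,11) nearest=0 d=9 new=(6,6) → blocked by [3,10]×[3,5], reject
8. q=(3,6) nearest=0 d=4 new=(3,6) → add node 3 parent=0 cost=4
9. q=(5,12) nearest=3 d=6 new=(5,10) → add node 4 parent=3 cost=8
10. q=(6,2) nearest=1 d=2 new=(6,2) → add node 5 parent=1 cost=6
11. q=(6,9) nearest=4 d=1 new=(6,9) → add node 6 parent=4 cost=9
12. q=(26,4) nearest=2 d=16 new=(14,4) → blocked by [11,15]×[1,4], reject

Node count: 7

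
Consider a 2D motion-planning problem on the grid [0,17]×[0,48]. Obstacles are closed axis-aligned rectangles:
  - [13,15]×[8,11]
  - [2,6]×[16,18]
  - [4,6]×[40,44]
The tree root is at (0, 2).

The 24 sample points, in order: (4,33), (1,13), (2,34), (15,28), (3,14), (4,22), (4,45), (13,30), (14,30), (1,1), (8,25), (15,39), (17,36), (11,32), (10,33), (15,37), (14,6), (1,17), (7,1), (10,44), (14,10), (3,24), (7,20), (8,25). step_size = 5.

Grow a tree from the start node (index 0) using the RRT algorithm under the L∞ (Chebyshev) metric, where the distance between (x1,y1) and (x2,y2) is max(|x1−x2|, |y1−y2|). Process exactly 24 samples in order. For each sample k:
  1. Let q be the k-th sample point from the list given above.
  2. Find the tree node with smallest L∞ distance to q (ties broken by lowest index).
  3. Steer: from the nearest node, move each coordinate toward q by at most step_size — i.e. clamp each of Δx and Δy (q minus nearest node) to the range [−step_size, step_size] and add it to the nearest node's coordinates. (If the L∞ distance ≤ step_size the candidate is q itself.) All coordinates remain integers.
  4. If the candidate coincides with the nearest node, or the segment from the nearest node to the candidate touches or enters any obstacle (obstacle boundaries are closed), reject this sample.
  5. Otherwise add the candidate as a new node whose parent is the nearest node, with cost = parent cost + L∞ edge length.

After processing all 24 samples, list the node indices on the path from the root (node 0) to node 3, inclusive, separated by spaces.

1. q=(4,33) nearest=0 d=31 new=(4,7) → add node 1 parent=0 cost=5
2. q=(1,13) nearest=1 d=6 new=(1,12) → add node 2 parent=1 cost=10
3. q=(2,34) nearest=2 d=22 new=(2,17) → blocked by [2,6]×[16,18], reject
4. q=(15,28) nearest=2 d=16 new=(6,17) → blocked by [2,6]×[16,18], reject
5. q=(3,14) nearest=2 d=2 new=(3,14) → add node 3 parent=2 cost=12
6. q=(4,22) nearest=3 d=8 new=(4,19) → blocked by [2,6]×[16,18], reject
7. q=(4,45) nearest=3 d=31 new=(4,19) → blocked by [2,6]×[16,18], reject
8. q=(13,30) nearest=3 d=16 new=(8,19) → blocked by [2,6]×[16,18], reject
9. q=(14,30) nearest=3 d=16 new=(8,19) → blocked by [2,6]×[16,18], reject
10. q=(1,1) nearest=0 d=1 new=(1,1) → add node 4 parent=0 cost=1
11. q=(8,25) nearest=3 d=11 new=(8,19) → blocked by [2,6]×[16,18], reject
12. q=(15,39) nearest=3 d=25 new=(8,19) → blocked by [2,6]×[16,18], reject
13. q=(17,36) nearest=3 d=22 new=(8,19) → blocked by [2,6]×[16,18], reject
14. q=(11,32) nearest=3 d=18 new=(8,19) → blocked by [2,6]×[16,18], reject
15. q=(10,33) nearest=3 d=19 new=(8,19) → blocked by [2,6]×[16,18], reject
16. q=(15,37) nearest=3 d=23 new=(8,19) → blocked by [2,6]×[16,18], reject
17. q=(14,6) nearest=1 d=10 new=(9,6) → add node 5 parent=1 cost=10
18. q=(1,17) nearest=3 d=3 new=(1,17) → add node 6 parent=3 cost=15
19. q=(7,1) nearest=5 d=5 new=(7,1) → add node 7 parent=5 cost=15
20. q=(10,44) nearest=6 d=27 new=(6,22) → blocked by [2,6]×[16,18], reject
21. q=(14,10) nearest=5 d=5 new=(14,10) → blocked by [13,15]×[8,11], reject
22. q=(3,24) nearest=6 d=7 new=(3,22) → add node 8 parent=6 cost=20
23. q=(7,20) nearest=8 d=4 new=(7,20) → add node 9 parent=8 cost=24
24. q=(8,25) nearest=8 d=5 new=(8,25) → add node 10 parent=8 cost=25

Path: 0 1 2 3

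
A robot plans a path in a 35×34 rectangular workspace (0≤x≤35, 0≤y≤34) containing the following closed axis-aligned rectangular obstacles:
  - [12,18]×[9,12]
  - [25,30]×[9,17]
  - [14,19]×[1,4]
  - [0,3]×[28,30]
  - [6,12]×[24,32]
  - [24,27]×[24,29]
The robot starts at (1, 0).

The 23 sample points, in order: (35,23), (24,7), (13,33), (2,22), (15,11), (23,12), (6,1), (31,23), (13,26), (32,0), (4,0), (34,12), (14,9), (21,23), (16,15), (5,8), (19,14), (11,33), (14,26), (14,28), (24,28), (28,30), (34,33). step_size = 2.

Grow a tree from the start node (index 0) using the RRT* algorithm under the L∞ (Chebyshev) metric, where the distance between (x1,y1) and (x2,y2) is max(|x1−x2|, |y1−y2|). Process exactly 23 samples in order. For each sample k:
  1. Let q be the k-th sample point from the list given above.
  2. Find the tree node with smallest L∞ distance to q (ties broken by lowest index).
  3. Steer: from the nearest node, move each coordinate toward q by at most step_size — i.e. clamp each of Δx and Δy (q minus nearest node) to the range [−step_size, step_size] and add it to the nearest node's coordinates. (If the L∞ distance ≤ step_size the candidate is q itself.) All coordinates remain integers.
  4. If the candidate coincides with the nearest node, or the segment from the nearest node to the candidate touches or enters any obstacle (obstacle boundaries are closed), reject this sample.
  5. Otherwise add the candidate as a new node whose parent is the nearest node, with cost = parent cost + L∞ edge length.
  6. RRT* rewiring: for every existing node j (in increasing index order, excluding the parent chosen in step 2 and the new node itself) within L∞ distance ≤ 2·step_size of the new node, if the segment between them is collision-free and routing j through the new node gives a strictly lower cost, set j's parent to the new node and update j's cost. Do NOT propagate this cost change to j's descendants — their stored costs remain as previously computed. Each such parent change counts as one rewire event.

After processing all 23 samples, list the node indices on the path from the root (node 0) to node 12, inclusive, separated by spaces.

Path: 0 1 2 3 5 6 9 10 11 12

1. q=(35,23) nearest=0 d=34 new=(3,2) → add node 1 parent=0 cost=2
2. q=(24,7) nearest=1 d=21 new=(5,4) → add node 2 parent=1 cost=4
3. q=(13,33) nearest=2 d=29 new=(7,6) → add node 3 parent=2 cost=6
4. q=(2,22) nearest=3 d=16 new=(5,8) → add node 4 parent=3 cost=8
5. q=(15,11) nearest=3 d=8 new=(9,8) → add node 5 parent=3 cost=8
6. q=(23,12) nearest=5 d=14 new=(11,10) → add node 6 parent=5 cost=10
7. q=(6,1) nearest=1 d=3 new=(5,1) → add node 7 parent=1 cost=4
8. q=(31,23) nearest=6 d=20 new=(13,12) → blocked by [12,18]×[9,12], reject
9. q=(13,26) nearest=6 d=16 new=(13,12) → blocked by [12,18]×[9,12], reject
10. q=(32,0) nearest=6 d=21 new=(13,8) → blocked by [12,18]×[9,12], reject
11. q=(4,0) nearest=7 d=1 new=(4,0) → add node 8 parent=7 cost=5
12. q=(34,12) nearest=6 d=23 new=(13,12) → blocked by [12,18]×[9,12], reject
13. q=(14,9) nearest=6 d=3 new=(13,9) → blocked by [12,18]×[9,12], reject
14. q=(21,23) nearest=6 d=13 new=(13,12) → blocked by [12,18]×[9,12], reject
15. q=(16,15) nearest=6 d=5 new=(13,12) → blocked by [12,18]×[9,12], reject
16. q=(5,8) nearest=4 d=0 → coincident, reject
17. q=(19,14) nearest=6 d=8 new=(13,12) → blocked by [12,18]×[9,12], reject
18. q=(11,33) nearest=6 d=23 new=(11,12) → add node 9 parent=6 cost=12
19. q=(14,26) nearest=9 d=14 new=(13,14) → add node 10 parent=9 cost=14
20. q=(14,28) nearest=10 d=14 new=(14,16) → add node 11 parent=10 cost=16
21. q=(24,28) nearest=11 d=12 new=(16,18) → add node 12 parent=11 cost=18
22. q=(28,30) nearest=12 d=12 new=(18,20) → add node 13 parent=12 cost=20
23. q=(34,33) nearest=13 d=16 new=(20,22) → add node 14 parent=13 cost=22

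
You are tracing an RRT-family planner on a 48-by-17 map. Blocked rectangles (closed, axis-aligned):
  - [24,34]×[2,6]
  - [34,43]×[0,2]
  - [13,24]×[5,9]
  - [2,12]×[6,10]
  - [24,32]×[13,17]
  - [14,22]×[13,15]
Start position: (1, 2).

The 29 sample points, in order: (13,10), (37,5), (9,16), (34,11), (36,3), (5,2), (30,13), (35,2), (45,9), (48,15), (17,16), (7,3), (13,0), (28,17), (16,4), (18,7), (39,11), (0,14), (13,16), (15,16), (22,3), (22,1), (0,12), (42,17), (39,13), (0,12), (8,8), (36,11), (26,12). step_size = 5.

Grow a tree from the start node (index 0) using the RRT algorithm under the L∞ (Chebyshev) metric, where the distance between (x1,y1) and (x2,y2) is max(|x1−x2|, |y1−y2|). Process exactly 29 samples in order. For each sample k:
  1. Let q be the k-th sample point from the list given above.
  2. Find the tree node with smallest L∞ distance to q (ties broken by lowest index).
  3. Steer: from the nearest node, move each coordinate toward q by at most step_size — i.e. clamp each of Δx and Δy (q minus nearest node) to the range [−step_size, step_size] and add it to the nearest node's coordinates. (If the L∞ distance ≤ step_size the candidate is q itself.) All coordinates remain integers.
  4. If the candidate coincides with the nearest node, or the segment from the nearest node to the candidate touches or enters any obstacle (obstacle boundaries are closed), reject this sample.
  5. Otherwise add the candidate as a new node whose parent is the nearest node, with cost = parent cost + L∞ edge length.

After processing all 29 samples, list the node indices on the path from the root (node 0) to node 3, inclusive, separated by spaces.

Path: 0 1 3

1. q=(13,10) nearest=0 d=12 new=(6,7) → blocked by [2,12]×[6,10], reject
2. q=(37,5) nearest=0 d=36 new=(6,5) → add node 1 parent=0 cost=5
3. q=(9,16) nearest=1 d=11 new=(9,10) → blocked by [2,12]×[6,10], reject
4. q=(34,11) nearest=1 d=28 new=(11,10) → blocked by [2,12]×[6,10], reject
5. q=(36,3) nearest=1 d=30 new=(11,3) → add node 2 parent=1 cost=10
6. q=(5,2) nearest=1 d=3 new=(5,2) → add node 3 parent=1 cost=8
7. q=(30,13) nearest=2 d=19 new=(16,8) → blocked by [13,24]×[5,9], reject
8. q=(35,2) nearest=2 d=24 new=(16,2) → add node 4 parent=2 cost=15
9. q=(45,9) nearest=4 d=29 new=(21,7) → blocked by [13,24]×[5,9], reject
10. q=(48,15) nearest=4 d=32 new=(21,7) → blocked by [13,24]×[5,9], reject
11. q=(17,16) nearest=1 d=11 new=(11,10) → blocked by [2,12]×[6,10], reject
12. q=(7,3) nearest=1 d=2 new=(7,3) → add node 5 parent=1 cost=7
13. q=(13,0) nearest=2 d=3 new=(13,0) → add node 6 parent=2 cost=13
14. q=(28,17) nearest=4 d=15 new=(21,7) → blocked by [13,24]×[5,9], reject
15. q=(16,4) nearest=4 d=2 new=(16,4) → add node 7 parent=4 cost=17
16. q=(18,7) nearest=7 d=3 new=(18,7) → blocked by [13,24]×[5,9], reject
17. q=(39,11) nearest=4 d=23 new=(21,7) → blocked by [13,24]×[5,9], reject
18. q=(0,14) nearest=1 d=9 new=(1,10) → blocked by [2,12]×[6,10], reject
19. q=(13,16) nearest=1 d=11 new=(11,10) → blocked by [2,12]×[6,10], reject
20. q=(15,16) nearest=1 d=11 new=(11,10) → blocked by [2,12]×[6,10], reject
21. q=(22,3) nearest=4 d=6 new=(21,3) → add node 8 parent=4 cost=20
22. q=(22,1) nearest=8 d=2 new=(22,1) → add node 9 parent=8 cost=22
23. q=(0,12) nearest=1 d=7 new=(1,10) → blocked by [2,12]×[6,10], reject
24. q=(42,17) nearest=9 d=20 new=(27,6) → blocked by [24,34]×[2,6], reject
25. q=(39,13) nearest=9 d=17 new=(27,6) → blocked by [24,34]×[2,6], reject
26. q=(0,12) nearest=1 d=7 new=(1,10) → blocked by [2,12]×[6,10], reject
27. q=(8,8) nearest=1 d=3 new=(8,8) → blocked by [2,12]×[6,10], reject
28. q=(36,11) nearest=9 d=14 new=(27,6) → blocked by [24,34]×[2,6], reject
29. q=(26,12) nearest=8 d=9 new=(26,8) → blocked by [24,34]×[2,6], reject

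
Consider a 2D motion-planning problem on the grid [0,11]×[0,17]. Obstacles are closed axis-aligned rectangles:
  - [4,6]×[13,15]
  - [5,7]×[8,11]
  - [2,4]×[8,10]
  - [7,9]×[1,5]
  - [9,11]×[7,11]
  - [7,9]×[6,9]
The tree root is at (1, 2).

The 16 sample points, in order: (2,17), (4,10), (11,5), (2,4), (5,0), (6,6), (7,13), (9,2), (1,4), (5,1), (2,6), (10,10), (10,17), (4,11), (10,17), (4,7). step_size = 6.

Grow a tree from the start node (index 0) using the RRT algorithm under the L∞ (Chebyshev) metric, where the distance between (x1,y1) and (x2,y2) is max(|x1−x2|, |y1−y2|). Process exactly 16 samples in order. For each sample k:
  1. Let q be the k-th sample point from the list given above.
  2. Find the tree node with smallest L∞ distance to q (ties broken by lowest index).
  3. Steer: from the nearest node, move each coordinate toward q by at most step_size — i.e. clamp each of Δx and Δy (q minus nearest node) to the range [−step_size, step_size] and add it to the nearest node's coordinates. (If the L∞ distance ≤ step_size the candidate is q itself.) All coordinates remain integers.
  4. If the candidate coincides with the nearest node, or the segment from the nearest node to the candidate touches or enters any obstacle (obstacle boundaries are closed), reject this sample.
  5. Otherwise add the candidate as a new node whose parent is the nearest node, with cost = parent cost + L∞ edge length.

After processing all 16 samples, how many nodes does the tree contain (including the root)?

Node count: 8

1. q=(2,17) nearest=0 d=15 new=(2,8) → blocked by [2,4]×[8,10], reject
2. q=(4,10) nearest=0 d=8 new=(4,8) → blocked by [2,4]×[8,10], reject
3. q=(11,5) nearest=0 d=10 new=(7,5) → blocked by [7,9]×[1,5], reject
4. q=(2,4) nearest=0 d=2 new=(2,4) → add node 1 parent=0 cost=2
5. q=(5,0) nearest=0 d=4 new=(5,0) → add node 2 parent=0 cost=4
6. q=(6,6) nearest=1 d=4 new=(6,6) → add node 3 parent=1 cost=6
7. q=(7,13) nearest=3 d=7 new=(7,12) → blocked by [5,7]×[8,11], reject
8. q=(9,2) nearest=2 d=4 new=(9,2) → blocked by [7,9]×[1,5], reject
9. q=(1,4) nearest=1 d=1 new=(1,4) → add node 4 parent=1 cost=3
10. q=(5,1) nearest=2 d=1 new=(5,1) → add node 5 parent=2 cost=5
11. q=(2,6) nearest=1 d=2 new=(2,6) → add node 6 parent=1 cost=4
12. q=(10,10) nearest=3 d=4 new=(10,10) → blocked by [9,11]×[7,11], reject
13. q=(10,17) nearest=3 d=11 new=(10,12) → blocked by [9,11]×[7,11], reject
14. q=(4,11) nearest=3 d=5 new=(4,11) → blocked by [5,7]×[8,11], reject
15. q=(10,17) nearest=3 d=11 new=(10,12) → blocked by [9,11]×[7,11], reject
16. q=(4,7) nearest=3 d=2 new=(4,7) → add node 7 parent=3 cost=8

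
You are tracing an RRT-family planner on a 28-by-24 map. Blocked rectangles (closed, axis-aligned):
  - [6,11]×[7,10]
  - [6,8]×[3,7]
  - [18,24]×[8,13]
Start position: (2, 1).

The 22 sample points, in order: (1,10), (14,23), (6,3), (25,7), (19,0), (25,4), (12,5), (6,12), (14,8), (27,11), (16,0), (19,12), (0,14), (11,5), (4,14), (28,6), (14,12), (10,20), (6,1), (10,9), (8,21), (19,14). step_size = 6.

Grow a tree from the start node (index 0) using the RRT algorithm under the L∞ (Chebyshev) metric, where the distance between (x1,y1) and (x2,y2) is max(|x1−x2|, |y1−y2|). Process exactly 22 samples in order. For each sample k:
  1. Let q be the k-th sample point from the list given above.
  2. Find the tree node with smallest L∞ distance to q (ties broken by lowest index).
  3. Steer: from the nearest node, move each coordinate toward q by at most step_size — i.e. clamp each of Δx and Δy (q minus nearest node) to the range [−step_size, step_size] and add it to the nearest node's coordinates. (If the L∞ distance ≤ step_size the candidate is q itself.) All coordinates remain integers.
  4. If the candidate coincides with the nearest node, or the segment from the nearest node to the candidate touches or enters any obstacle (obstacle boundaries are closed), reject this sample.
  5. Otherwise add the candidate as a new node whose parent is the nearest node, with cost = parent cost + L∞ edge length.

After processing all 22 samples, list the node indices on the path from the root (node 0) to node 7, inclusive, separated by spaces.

1. q=(1,10) nearest=0 d=9 new=(1,7) → add node 1 parent=0 cost=6
2. q=(14,23) nearest=1 d=16 new=(7,13) → add node 2 parent=1 cost=12
3. q=(6,3) nearest=0 d=4 new=(6,3) → blocked by [6,8]×[3,7], reject
4. q=(25,7) nearest=2 d=18 new=(13,7) → blocked by [6,11]×[7,10], reject
5. q=(19,0) nearest=2 d=13 new=(13,7) → blocked by [6,11]×[7,10], reject
6. q=(25,4) nearest=2 d=18 new=(13,7) → blocked by [6,11]×[7,10], reject
7. q=(12,5) nearest=2 d=8 new=(12,7) → blocked by [6,11]×[7,10], reject
8. q=(6,12) nearest=2 d=1 new=(6,12) → add node 3 parent=2 cost=13
9. q=(14,8) nearest=2 d=7 new=(13,8) → blocked by [6,11]×[7,10], reject
10. q=(27,11) nearest=2 d=20 new=(13,11) → add node 4 parent=2 cost=18
11. q=(16,0) nearest=4 d=11 new=(16,5) → add node 5 parent=4 cost=24
12. q=(19,12) nearest=4 d=6 new=(19,12) → blocked by [18,24]×[8,13], reject
13. q=(0,14) nearest=3 d=6 new=(0,14) → add node 6 parent=3 cost=19
14. q=(11,5) nearest=5 d=5 new=(11,5) → add node 7 parent=5 cost=29
15. q=(4,14) nearest=3 d=2 new=(4,14) → add node 8 parent=3 cost=15
16. q=(28,6) nearest=5 d=12 new=(22,6) → add node 9 parent=5 cost=30
17. q=(14,12) nearest=4 d=1 new=(14,12) → add node 10 parent=4 cost=19
18. q=(10,20) nearest=8 d=6 new=(10,20) → add node 11 parent=8 cost=21
19. q=(6,1) nearest=0 d=4 new=(6,1) → add node 12 parent=0 cost=4
20. q=(10,9) nearest=4 d=3 new=(10,9) → blocked by [6,11]×[7,10], reject
21. q=(8,21) nearest=11 d=2 new=(8,21) → add node 13 parent=11 cost=23
22. q=(19,14) nearest=10 d=5 new=(19,14) → add node 14 parent=10 cost=24

Path: 0 1 2 4 5 7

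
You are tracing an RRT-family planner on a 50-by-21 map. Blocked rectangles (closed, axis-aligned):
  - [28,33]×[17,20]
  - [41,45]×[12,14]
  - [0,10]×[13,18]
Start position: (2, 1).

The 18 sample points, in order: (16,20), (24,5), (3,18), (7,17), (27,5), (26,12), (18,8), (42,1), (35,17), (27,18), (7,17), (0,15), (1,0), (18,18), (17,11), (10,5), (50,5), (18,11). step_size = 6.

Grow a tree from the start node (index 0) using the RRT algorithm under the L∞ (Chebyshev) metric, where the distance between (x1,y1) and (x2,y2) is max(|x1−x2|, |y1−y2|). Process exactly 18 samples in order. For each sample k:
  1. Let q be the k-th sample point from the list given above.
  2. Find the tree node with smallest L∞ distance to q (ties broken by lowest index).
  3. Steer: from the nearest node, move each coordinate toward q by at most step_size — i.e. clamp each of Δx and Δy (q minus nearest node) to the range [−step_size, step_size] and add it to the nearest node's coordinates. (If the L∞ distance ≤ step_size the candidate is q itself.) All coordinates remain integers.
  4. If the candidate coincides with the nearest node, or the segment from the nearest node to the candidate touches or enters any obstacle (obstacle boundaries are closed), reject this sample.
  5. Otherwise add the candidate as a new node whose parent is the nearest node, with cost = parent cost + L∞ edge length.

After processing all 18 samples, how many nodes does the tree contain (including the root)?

1. q=(16,20) nearest=0 d=19 new=(8,7) → add node 1 parent=0 cost=6
2. q=(24,5) nearest=1 d=16 new=(14,5) → add node 2 parent=1 cost=12
3. q=(3,18) nearest=1 d=11 new=(3,13) → blocked by [0,10]×[13,18], reject
4. q=(7,17) nearest=1 d=10 new=(7,13) → blocked by [0,10]×[13,18], reject
5. q=(27,5) nearest=2 d=13 new=(20,5) → add node 3 parent=2 cost=18
6. q=(26,12) nearest=3 d=7 new=(26,11) → add node 4 parent=3 cost=24
7. q=(18,8) nearest=3 d=3 new=(18,8) → add node 5 parent=3 cost=21
8. q=(42,1) nearest=4 d=16 new=(32,5) → add node 6 parent=4 cost=30
9. q=(35,17) nearest=4 d=9 new=(32,17) → blocked by [28,33]×[17,20], reject
10. q=(27,18) nearest=4 d=7 new=(27,17) → add node 7 parent=4 cost=30
11. q=(7,17) nearest=1 d=10 new=(7,13) → blocked by [0,10]×[13,18], reject
12. q=(0,15) nearest=1 d=8 new=(2,13) → blocked by [0,10]×[13,18], reject
13. q=(1,0) nearest=0 d=1 new=(1,0) → add node 8 parent=0 cost=1
14. q=(18,18) nearest=4 d=8 new=(20,17) → add node 9 parent=4 cost=30
15. q=(17,11) nearest=5 d=3 new=(17,11) → add node 10 parent=5 cost=24
16. q=(10,5) nearest=1 d=2 new=(10,5) → add node 11 parent=1 cost=8
17. q=(50,5) nearest=6 d=18 new=(38,5) → add node 12 parent=6 cost=36
18. q=(18,11) nearest=10 d=1 new=(18,11) → add node 13 parent=10 cost=25

Node count: 14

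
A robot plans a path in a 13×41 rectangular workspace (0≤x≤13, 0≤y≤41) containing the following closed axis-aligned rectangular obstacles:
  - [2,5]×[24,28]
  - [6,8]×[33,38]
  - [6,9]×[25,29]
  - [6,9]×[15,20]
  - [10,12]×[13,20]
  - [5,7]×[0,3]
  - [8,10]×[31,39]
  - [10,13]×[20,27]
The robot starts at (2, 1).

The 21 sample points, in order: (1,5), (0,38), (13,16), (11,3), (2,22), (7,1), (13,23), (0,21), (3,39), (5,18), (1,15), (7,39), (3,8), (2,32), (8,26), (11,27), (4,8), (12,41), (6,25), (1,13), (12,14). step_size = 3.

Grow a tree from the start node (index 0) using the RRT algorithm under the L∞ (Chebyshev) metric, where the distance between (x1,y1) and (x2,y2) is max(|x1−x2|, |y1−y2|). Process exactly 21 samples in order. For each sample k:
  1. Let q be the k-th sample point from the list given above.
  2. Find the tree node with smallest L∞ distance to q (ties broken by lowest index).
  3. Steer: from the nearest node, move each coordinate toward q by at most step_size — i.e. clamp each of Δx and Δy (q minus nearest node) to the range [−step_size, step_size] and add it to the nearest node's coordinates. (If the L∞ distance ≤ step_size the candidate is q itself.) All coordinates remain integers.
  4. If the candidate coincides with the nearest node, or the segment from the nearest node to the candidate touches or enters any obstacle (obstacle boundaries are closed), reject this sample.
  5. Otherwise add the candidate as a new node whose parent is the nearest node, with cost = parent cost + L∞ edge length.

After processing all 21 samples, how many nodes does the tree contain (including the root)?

Node count: 16

1. q=(1,5) nearest=0 d=4 new=(1,4) → add node 1 parent=0 cost=3
2. q=(0,38) nearest=1 d=34 new=(0,7) → add node 2 parent=1 cost=6
3. q=(13,16) nearest=1 d=12 new=(4,7) → add node 3 parent=1 cost=6
4. q=(11,3) nearest=3 d=7 new=(7,4) → add node 4 parent=3 cost=9
5. q=(2,22) nearest=2 d=15 new=(2,10) → add node 5 parent=2 cost=9
6. q=(7,1) nearest=4 d=3 new=(7,1) → blocked by [5,7]×[0,3], reject
7. q=(13,23) nearest=5 d=13 new=(5,13) → add node 6 parent=5 cost=12
8. q=(0,21) nearest=6 d=8 new=(2,16) → add node 7 parent=6 cost=15
9. q=(3,39) nearest=7 d=23 new=(3,19) → add node 8 parent=7 cost=18
10. q=(5,18) nearest=8 d=2 new=(5,18) → add node 9 parent=8 cost=20
11. q=(1,15) nearest=7 d=1 new=(1,15) → add node 10 parent=7 cost=16
12. q=(7,39) nearest=8 d=20 new=(6,22) → add node 11 parent=8 cost=21
13. q=(3,8) nearest=3 d=1 new=(3,8) → add node 12 parent=3 cost=7
14. q=(2,32) nearest=11 d=10 new=(3,25) → blocked by [2,5]×[24,28], reject
15. q=(8,26) nearest=11 d=4 new=(8,25) → blocked by [6,9]×[25,29], reject
16. q=(11,27) nearest=11 d=5 new=(9,25) → blocked by [6,9]×[25,29], reject
17. q=(4,8) nearest=3 d=1 new=(4,8) → add node 13 parent=3 cost=7
18. q=(12,41) nearest=11 d=19 new=(9,25) → blocked by [6,9]×[25,29], reject
19. q=(6,25) nearest=11 d=3 new=(6,25) → blocked by [6,9]×[25,29], reject
20. q=(1,13) nearest=10 d=2 new=(1,13) → add node 14 parent=10 cost=18
21. q=(12,14) nearest=6 d=7 new=(8,14) → add node 15 parent=6 cost=15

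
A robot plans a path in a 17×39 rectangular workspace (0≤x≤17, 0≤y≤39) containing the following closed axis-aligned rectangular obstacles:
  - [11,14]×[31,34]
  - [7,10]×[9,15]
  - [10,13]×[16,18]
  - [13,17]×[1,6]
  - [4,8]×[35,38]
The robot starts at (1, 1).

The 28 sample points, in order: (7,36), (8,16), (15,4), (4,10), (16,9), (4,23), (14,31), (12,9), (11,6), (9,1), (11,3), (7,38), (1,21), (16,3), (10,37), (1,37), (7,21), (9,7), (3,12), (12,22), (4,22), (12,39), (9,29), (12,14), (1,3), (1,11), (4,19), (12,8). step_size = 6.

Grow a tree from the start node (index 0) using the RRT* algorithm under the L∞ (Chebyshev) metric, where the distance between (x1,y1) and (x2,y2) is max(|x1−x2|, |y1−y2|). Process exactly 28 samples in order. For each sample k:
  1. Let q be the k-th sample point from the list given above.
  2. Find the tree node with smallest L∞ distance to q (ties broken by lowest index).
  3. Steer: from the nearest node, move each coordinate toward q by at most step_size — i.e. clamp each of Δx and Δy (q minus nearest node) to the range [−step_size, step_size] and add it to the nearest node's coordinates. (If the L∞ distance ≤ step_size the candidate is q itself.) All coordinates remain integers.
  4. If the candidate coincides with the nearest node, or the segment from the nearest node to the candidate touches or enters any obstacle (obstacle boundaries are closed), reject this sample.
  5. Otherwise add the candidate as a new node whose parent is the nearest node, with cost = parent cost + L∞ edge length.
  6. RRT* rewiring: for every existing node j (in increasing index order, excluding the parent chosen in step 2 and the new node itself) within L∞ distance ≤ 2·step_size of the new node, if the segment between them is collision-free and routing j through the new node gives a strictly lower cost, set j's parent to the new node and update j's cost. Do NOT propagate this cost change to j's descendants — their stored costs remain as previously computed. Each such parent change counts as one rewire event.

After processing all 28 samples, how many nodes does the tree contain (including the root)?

1. q=(7,36) nearest=0 d=35 new=(7,7) → add node 1 parent=0 cost=6
2. q=(8,16) nearest=1 d=9 new=(8,13) → blocked by [7,10]×[9,15], reject
3. q=(15,4) nearest=1 d=8 new=(13,4) → blocked by [13,17]×[1,6], reject
4. q=(4,10) nearest=1 d=3 new=(4,10) → add node 2 parent=1 cost=9
5. q=(16,9) nearest=1 d=9 new=(13,9) → add node 3 parent=1 cost=12
6. q=(4,23) nearest=2 d=13 new=(4,16) → add node 4 parent=2 cost=15
7. q=(14,31) nearest=4 d=15 new=(10,22) → add node 5 parent=4 cost=21
8. q=(12,9) nearest=3 d=1 new=(12,9) → add node 6 parent=3 cost=13
9. q=(11,6) nearest=3 d=3 new=(11,6) → add node 7 parent=3 cost=15
10. q=(9,1) nearest=7 d=5 new=(9,1) → add node 8 parent=7 cost=20
11. q=(11,3) nearest=8 d=2 new=(11,3) → add node 9 parent=8 cost=22
12. q=(7,38) nearest=5 d=16 new=(7,28) → add node 10 parent=5 cost=27
13. q=(1,21) nearest=4 d=5 new=(1,21) → add node 11 parent=4 cost=20
14. q=(16,3) nearest=7 d=5 new=(16,3) → blocked by [13,17]×[1,6], reject
15. q=(10,37) nearest=10 d=9 new=(10,34) → add node 12 parent=10 cost=33
16. q=(1,37) nearest=10 d=9 new=(1,34) → add node 13 parent=10 cost=33
17. q=(7,21) nearest=5 d=3 new=(7,21) → add node 14 parent=5 cost=24
18. q=(9,7) nearest=1 d=2 new=(9,7) → add node 15 parent=1 cost=8; rewire 6→15 (11<13); rewire 7→15 (10<15); rewire 8→15 (14<20); rewire 9→15 (12<22)
19. q=(3,12) nearest=2 d=2 new=(3,12) → add node 16 parent=2 cost=11; rewire 14→16 (20<24)
20. q=(12,22) nearest=5 d=2 new=(12,22) → add node 17 parent=5 cost=23
21. q=(4,22) nearest=11 d=3 new=(4,22) → add node 18 parent=11 cost=23
22. q=(12,39) nearest=12 d=5 new=(12,39) → add node 19 parent=12 cost=38
23. q=(9,29) nearest=10 d=2 new=(9,29) → add node 20 parent=10 cost=29
24. q=(12,14) nearest=3 d=5 new=(12,14) → add node 21 parent=3 cost=17
25. q=(1,3) nearest=0 d=2 new=(1,3) → add node 22 parent=0 cost=2; rewire 8→22 (10<14)
26. q=(1,11) nearest=16 d=2 new=(1,11) → add node 23 parent=16 cost=13
27. q=(4,19) nearest=4 d=3 new=(4,19) → add node 24 parent=4 cost=18; rewire 18→24 (21<23); rewire 20→24 (28<29)
28. q=(12,8) nearest=3 d=1 new=(12,8) → add node 25 parent=3 cost=13

Node count: 26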